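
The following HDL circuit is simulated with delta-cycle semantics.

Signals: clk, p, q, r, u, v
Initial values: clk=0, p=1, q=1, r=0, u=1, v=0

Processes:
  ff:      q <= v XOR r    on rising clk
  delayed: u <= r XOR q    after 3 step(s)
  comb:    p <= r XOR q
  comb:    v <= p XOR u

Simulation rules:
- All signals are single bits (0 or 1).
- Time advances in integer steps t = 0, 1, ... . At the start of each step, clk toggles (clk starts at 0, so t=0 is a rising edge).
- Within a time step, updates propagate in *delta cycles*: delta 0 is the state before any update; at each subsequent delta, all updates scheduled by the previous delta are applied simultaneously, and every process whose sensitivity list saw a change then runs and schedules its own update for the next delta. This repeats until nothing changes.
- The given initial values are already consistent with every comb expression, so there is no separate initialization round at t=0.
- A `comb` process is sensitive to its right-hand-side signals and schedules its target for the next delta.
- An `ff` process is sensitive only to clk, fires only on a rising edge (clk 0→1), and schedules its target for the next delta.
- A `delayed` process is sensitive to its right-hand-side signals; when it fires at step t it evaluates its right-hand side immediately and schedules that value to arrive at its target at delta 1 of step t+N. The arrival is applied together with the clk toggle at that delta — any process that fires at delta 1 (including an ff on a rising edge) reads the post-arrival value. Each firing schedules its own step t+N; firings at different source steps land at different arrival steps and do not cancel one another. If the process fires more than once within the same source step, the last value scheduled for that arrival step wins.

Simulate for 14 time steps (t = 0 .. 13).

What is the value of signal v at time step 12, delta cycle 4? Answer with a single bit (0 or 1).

1

[bits: q,clk,r,u,p,v]
t=0: Δ0=100110 Δ1=110110 Δ2=010110 Δ3=010100 Δ4=010101 | 4Δ
t=1: Δ0=010101 Δ1=000101 | 1Δ
t=2: Δ0=000101 Δ1=010101 Δ2=110101 Δ3=110111 Δ4=110110 | 4Δ
t=3: Δ0=110110 Δ1=100010 Δ2=100011 | 2Δ
t=4: Δ0=100011 Δ1=110011 | 1Δ
t=5: Δ0=110011 Δ1=100111 Δ2=100110 | 2Δ
t=6: Δ0=100110 Δ1=110110 Δ2=010110 Δ3=010100 Δ4=010101 | 4Δ
t=7: Δ0=010101 Δ1=000101 | 1Δ
t=8: Δ0=000101 Δ1=010101 Δ2=110101 Δ3=110111 Δ4=110110 | 4Δ
t=9: Δ0=110110 Δ1=100010 Δ2=100011 | 2Δ
t=10: Δ0=100011 Δ1=110011 | 1Δ
t=11: Δ0=110011 Δ1=100111 Δ2=100110 | 2Δ
t=12: Δ0=100110 Δ1=110110 Δ2=010110 Δ3=010100 Δ4=010101 | 4Δ
t=13: Δ0=010101 Δ1=000101 | 1Δ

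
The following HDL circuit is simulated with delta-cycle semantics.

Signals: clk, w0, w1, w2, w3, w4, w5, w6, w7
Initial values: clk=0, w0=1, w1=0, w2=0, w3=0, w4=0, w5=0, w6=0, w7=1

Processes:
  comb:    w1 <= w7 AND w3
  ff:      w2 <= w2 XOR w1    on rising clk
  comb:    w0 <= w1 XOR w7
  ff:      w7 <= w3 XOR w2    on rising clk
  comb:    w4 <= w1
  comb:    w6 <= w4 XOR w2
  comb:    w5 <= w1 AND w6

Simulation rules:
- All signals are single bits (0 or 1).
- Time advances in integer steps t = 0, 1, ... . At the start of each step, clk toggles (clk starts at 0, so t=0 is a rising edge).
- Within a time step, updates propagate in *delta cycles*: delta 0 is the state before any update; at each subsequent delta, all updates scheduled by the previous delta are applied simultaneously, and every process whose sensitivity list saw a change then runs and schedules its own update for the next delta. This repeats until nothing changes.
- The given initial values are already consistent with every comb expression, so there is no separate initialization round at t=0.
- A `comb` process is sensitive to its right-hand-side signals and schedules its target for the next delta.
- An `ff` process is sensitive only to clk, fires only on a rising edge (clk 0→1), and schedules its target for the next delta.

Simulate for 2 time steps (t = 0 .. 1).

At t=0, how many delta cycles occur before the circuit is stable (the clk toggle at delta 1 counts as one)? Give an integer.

[bits: w6,w3,w7,w2,w1,w5,w4,clk,w0]
t=0: Δ0=001000001 Δ1=001000011 Δ2=000000011 Δ3=000000010 | 3Δ
t=1: Δ0=000000010 Δ1=000000000 | 1Δ

3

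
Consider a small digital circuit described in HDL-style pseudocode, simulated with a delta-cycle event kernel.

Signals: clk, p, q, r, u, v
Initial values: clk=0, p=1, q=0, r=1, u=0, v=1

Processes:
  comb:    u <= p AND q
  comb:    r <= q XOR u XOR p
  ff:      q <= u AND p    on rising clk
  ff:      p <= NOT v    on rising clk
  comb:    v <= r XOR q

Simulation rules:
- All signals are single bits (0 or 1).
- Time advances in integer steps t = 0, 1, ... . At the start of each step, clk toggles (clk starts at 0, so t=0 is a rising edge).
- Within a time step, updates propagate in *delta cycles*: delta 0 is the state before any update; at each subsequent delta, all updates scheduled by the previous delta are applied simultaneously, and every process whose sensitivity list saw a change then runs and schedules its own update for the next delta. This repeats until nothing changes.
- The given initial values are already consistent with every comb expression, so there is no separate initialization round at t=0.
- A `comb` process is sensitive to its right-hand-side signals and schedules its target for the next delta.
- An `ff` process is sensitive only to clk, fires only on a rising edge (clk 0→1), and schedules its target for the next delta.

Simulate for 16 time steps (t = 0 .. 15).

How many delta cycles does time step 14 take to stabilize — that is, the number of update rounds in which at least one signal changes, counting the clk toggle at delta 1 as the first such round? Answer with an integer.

t=0 Δ0: u=0 p=1 r=1 q=0 clk=0 v=1
  Δ1: clk:0→1
  Δ2: p:1→0
  Δ3: r:1→0
  Δ4: v:1→0
  (4Δ to stable)
t=1 Δ0: u=0 p=0 r=0 q=0 clk=1 v=0
  Δ1: clk:1→0
  (1Δ to stable)
t=2 Δ0: u=0 p=0 r=0 q=0 clk=0 v=0
  Δ1: clk:0→1
  Δ2: p:0→1
  Δ3: r:0→1
  Δ4: v:0→1
  (4Δ to stable)
t=3 Δ0: u=0 p=1 r=1 q=0 clk=1 v=1
  Δ1: clk:1→0
  (1Δ to stable)
t=4 Δ0: u=0 p=1 r=1 q=0 clk=0 v=1
  Δ1: clk:0→1
  Δ2: p:1→0
  Δ3: r:1→0
  Δ4: v:1→0
  (4Δ to stable)
t=5 Δ0: u=0 p=0 r=0 q=0 clk=1 v=0
  Δ1: clk:1→0
  (1Δ to stable)
t=6 Δ0: u=0 p=0 r=0 q=0 clk=0 v=0
  Δ1: clk:0→1
  Δ2: p:0→1
  Δ3: r:0→1
  Δ4: v:0→1
  (4Δ to stable)
t=7 Δ0: u=0 p=1 r=1 q=0 clk=1 v=1
  Δ1: clk:1→0
  (1Δ to stable)
t=8 Δ0: u=0 p=1 r=1 q=0 clk=0 v=1
  Δ1: clk:0→1
  Δ2: p:1→0
  Δ3: r:1→0
  Δ4: v:1→0
  (4Δ to stable)
t=9 Δ0: u=0 p=0 r=0 q=0 clk=1 v=0
  Δ1: clk:1→0
  (1Δ to stable)
t=10 Δ0: u=0 p=0 r=0 q=0 clk=0 v=0
  Δ1: clk:0→1
  Δ2: p:0→1
  Δ3: r:0→1
  Δ4: v:0→1
  (4Δ to stable)
t=11 Δ0: u=0 p=1 r=1 q=0 clk=1 v=1
  Δ1: clk:1→0
  (1Δ to stable)
t=12 Δ0: u=0 p=1 r=1 q=0 clk=0 v=1
  Δ1: clk:0→1
  Δ2: p:1→0
  Δ3: r:1→0
  Δ4: v:1→0
  (4Δ to stable)
t=13 Δ0: u=0 p=0 r=0 q=0 clk=1 v=0
  Δ1: clk:1→0
  (1Δ to stable)
t=14 Δ0: u=0 p=0 r=0 q=0 clk=0 v=0
  Δ1: clk:0→1
  Δ2: p:0→1
  Δ3: r:0→1
  Δ4: v:0→1
  (4Δ to stable)
t=15 Δ0: u=0 p=1 r=1 q=0 clk=1 v=1
  Δ1: clk:1→0
  (1Δ to stable)

4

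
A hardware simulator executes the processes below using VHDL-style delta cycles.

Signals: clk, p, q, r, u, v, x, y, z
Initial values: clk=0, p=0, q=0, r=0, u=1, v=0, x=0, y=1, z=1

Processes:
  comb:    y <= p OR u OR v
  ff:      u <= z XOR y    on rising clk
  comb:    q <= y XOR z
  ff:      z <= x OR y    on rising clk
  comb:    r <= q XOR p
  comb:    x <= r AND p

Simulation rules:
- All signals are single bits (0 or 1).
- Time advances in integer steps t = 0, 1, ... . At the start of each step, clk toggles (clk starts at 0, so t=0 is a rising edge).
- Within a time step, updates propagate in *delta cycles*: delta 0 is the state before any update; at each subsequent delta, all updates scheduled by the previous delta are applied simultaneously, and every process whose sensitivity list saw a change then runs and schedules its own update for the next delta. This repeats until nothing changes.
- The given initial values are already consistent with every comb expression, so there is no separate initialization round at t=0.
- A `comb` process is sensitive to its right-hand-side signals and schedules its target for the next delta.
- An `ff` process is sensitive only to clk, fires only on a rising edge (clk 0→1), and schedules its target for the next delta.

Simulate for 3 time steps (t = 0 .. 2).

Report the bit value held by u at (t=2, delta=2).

t0.Δ0 x=0 q=0 r=0 z=1 y=1 p=0 u=1 clk=0 v=0
t0.Δ1 x=0 q=0 r=0 z=1 y=1 p=0 u=1 clk=1 v=0
t0.Δ2 x=0 q=0 r=0 z=1 y=1 p=0 u=0 clk=1 v=0
t0.Δ3 x=0 q=0 r=0 z=1 y=0 p=0 u=0 clk=1 v=0
t0.Δ4 x=0 q=1 r=0 z=1 y=0 p=0 u=0 clk=1 v=0
t0.Δ5 x=0 q=1 r=1 z=1 y=0 p=0 u=0 clk=1 v=0
t1.Δ0 x=0 q=1 r=1 z=1 y=0 p=0 u=0 clk=1 v=0
t1.Δ1 x=0 q=1 r=1 z=1 y=0 p=0 u=0 clk=0 v=0
t2.Δ0 x=0 q=1 r=1 z=1 y=0 p=0 u=0 clk=0 v=0
t2.Δ1 x=0 q=1 r=1 z=1 y=0 p=0 u=0 clk=1 v=0
t2.Δ2 x=0 q=1 r=1 z=0 y=0 p=0 u=1 clk=1 v=0
t2.Δ3 x=0 q=0 r=1 z=0 y=1 p=0 u=1 clk=1 v=0
t2.Δ4 x=0 q=1 r=0 z=0 y=1 p=0 u=1 clk=1 v=0
t2.Δ5 x=0 q=1 r=1 z=0 y=1 p=0 u=1 clk=1 v=0

1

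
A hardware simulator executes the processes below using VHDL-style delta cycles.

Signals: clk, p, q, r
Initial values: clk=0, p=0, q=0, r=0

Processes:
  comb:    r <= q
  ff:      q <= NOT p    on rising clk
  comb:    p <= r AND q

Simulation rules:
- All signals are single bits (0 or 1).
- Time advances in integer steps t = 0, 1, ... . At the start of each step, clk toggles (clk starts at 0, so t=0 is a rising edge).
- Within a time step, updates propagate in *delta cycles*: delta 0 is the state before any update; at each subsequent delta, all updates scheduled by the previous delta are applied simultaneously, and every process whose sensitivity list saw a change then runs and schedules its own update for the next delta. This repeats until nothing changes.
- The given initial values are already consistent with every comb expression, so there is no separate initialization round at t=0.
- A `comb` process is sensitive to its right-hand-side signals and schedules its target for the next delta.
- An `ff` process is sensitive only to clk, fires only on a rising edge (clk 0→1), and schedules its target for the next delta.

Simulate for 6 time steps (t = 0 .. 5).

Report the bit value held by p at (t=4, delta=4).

[bits: p,q,clk,r]
t=0: Δ0=0000 Δ1=0010 Δ2=0110 Δ3=0111 Δ4=1111 | 4Δ
t=1: Δ0=1111 Δ1=1101 | 1Δ
t=2: Δ0=1101 Δ1=1111 Δ2=1011 Δ3=0010 | 3Δ
t=3: Δ0=0010 Δ1=0000 | 1Δ
t=4: Δ0=0000 Δ1=0010 Δ2=0110 Δ3=0111 Δ4=1111 | 4Δ
t=5: Δ0=1111 Δ1=1101 | 1Δ

1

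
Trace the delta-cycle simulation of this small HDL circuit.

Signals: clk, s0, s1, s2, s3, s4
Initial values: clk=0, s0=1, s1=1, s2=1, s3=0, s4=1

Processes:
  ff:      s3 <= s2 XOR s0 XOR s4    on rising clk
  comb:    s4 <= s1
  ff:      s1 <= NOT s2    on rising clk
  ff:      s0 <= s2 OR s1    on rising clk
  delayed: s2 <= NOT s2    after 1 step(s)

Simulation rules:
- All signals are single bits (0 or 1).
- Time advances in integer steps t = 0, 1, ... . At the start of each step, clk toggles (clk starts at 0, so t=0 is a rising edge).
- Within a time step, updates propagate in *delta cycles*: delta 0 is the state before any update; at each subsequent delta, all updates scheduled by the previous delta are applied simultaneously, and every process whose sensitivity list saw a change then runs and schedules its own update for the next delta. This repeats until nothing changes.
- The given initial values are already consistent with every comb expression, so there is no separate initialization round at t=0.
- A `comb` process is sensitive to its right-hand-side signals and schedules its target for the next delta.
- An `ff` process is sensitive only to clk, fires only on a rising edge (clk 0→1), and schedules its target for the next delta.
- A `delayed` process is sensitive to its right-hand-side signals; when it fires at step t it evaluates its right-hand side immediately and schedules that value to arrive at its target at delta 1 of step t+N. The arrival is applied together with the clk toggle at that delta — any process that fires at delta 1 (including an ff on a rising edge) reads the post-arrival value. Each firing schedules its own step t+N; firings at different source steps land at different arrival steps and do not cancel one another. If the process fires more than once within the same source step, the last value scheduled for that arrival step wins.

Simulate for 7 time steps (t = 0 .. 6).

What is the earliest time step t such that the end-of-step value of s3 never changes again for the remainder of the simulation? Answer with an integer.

[bits: s4,clk,s3,s2,s0,s1]
t=0: Δ0=100111 Δ1=110111 Δ2=111110 Δ3=011110 | 3Δ
t=1: Δ0=011110 Δ1=001110 | 1Δ
t=2: Δ0=001110 Δ1=011110 Δ2=010110 | 2Δ
t=3: Δ0=010110 Δ1=000110 | 1Δ
t=4: Δ0=000110 Δ1=010110 | 1Δ
t=5: Δ0=010110 Δ1=000110 | 1Δ
t=6: Δ0=000110 Δ1=010110 | 1Δ

2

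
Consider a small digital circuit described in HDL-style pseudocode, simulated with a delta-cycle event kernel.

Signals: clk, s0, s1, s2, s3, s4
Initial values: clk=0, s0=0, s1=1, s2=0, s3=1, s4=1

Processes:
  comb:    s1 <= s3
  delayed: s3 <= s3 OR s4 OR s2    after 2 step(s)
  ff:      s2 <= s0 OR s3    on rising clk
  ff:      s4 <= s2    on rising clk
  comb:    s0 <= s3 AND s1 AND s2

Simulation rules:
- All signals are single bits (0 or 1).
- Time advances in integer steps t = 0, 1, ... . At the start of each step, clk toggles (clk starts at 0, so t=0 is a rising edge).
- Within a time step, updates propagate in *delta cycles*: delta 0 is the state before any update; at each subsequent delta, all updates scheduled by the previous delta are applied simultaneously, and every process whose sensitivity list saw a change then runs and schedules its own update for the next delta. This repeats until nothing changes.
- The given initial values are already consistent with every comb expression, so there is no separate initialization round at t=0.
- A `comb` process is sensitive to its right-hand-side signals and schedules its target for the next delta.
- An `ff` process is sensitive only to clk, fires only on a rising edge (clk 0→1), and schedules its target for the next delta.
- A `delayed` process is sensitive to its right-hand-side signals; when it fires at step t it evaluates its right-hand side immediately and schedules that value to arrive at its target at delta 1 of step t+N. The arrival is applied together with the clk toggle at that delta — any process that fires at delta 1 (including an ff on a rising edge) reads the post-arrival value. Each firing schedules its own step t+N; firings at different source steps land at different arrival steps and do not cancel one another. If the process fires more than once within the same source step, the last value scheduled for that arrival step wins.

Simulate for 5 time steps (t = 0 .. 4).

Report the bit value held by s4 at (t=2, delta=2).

1

[bits: s0,s3,s4,clk,s1,s2]
t=0: Δ0=011010 Δ1=011110 Δ2=010111 Δ3=110111 | 3Δ
t=1: Δ0=110111 Δ1=110011 | 1Δ
t=2: Δ0=110011 Δ1=110111 Δ2=111111 | 2Δ
t=3: Δ0=111111 Δ1=111011 | 1Δ
t=4: Δ0=111011 Δ1=111111 | 1Δ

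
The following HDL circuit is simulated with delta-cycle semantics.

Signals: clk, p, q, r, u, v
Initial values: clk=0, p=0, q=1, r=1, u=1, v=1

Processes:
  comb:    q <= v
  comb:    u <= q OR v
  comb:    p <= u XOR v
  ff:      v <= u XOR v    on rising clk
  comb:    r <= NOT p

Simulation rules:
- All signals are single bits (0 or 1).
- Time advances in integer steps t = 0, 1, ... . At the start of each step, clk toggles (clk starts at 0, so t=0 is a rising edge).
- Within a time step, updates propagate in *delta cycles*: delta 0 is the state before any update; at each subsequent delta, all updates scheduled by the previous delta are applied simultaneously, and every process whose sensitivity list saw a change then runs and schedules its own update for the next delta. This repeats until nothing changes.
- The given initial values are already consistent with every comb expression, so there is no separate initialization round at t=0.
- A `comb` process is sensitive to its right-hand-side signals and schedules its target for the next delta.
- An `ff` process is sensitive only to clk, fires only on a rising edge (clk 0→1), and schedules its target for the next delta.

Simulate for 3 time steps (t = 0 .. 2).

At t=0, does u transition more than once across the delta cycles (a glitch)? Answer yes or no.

[bits: u,p,clk,v,q,r]
t=0: Δ0=100111 Δ1=101111 Δ2=101011 Δ3=111001 Δ4=011000 Δ5=001000 Δ6=001001 | 6Δ
t=1: Δ0=001001 Δ1=000001 | 1Δ
t=2: Δ0=000001 Δ1=001001 | 1Δ

no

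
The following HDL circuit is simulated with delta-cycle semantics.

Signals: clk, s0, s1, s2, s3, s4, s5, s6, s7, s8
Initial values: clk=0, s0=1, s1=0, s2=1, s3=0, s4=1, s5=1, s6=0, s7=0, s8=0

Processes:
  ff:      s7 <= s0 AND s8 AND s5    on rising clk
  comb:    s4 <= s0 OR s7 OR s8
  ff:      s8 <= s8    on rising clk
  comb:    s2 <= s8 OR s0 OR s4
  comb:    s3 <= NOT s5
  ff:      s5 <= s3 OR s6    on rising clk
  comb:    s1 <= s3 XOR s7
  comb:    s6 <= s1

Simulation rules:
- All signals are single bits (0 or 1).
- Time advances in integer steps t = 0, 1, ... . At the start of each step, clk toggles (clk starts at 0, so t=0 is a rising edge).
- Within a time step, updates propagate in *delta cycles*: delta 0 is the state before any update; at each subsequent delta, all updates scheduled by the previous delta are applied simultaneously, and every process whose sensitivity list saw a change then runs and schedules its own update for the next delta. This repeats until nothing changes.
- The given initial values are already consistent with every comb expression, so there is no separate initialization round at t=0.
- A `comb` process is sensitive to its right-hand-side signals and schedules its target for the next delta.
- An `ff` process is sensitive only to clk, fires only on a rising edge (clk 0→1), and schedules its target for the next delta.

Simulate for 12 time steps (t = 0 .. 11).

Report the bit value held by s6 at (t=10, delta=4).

1

[bits: s0,s2,clk,s6,s4,s7,s8,s5,s1,s3]
t=0: Δ0=1100100100 Δ1=1110100100 Δ2=1110100000 Δ3=1110100001 Δ4=1110100011 Δ5=1111100011 | 5Δ
t=1: Δ0=1111100011 Δ1=1101100011 | 1Δ
t=2: Δ0=1101100011 Δ1=1111100011 Δ2=1111100111 Δ3=1111100110 Δ4=1111100100 Δ5=1110100100 | 5Δ
t=3: Δ0=1110100100 Δ1=1100100100 | 1Δ
t=4: Δ0=1100100100 Δ1=1110100100 Δ2=1110100000 Δ3=1110100001 Δ4=1110100011 Δ5=1111100011 | 5Δ
t=5: Δ0=1111100011 Δ1=1101100011 | 1Δ
t=6: Δ0=1101100011 Δ1=1111100011 Δ2=1111100111 Δ3=1111100110 Δ4=1111100100 Δ5=1110100100 | 5Δ
t=7: Δ0=1110100100 Δ1=1100100100 | 1Δ
t=8: Δ0=1100100100 Δ1=1110100100 Δ2=1110100000 Δ3=1110100001 Δ4=1110100011 Δ5=1111100011 | 5Δ
t=9: Δ0=1111100011 Δ1=1101100011 | 1Δ
t=10: Δ0=1101100011 Δ1=1111100011 Δ2=1111100111 Δ3=1111100110 Δ4=1111100100 Δ5=1110100100 | 5Δ
t=11: Δ0=1110100100 Δ1=1100100100 | 1Δ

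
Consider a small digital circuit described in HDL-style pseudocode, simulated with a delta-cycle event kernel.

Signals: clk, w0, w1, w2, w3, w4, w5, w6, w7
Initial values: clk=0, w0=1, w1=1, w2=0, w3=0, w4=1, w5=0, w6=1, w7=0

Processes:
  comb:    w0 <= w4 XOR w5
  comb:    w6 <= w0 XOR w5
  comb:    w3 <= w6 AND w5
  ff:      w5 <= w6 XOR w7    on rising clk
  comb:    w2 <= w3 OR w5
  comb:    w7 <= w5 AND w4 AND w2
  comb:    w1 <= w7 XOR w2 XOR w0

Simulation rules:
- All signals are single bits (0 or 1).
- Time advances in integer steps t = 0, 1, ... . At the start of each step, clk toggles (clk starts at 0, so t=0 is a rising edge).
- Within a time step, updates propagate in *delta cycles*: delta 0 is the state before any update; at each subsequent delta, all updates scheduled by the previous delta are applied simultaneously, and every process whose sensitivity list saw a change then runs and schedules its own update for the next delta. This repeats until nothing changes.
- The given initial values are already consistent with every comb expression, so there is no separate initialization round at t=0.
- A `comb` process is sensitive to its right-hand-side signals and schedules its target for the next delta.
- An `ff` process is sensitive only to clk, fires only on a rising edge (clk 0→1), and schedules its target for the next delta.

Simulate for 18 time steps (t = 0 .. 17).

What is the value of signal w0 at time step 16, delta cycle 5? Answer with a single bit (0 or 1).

0

[bits: w1,w7,w3,w4,w2,w6,w0,clk,w5]
t=0: Δ0=100101100 Δ1=100101110 Δ2=100101111 Δ3=101110011 Δ4=110111011 Δ5=011111011 | 5Δ
t=1: Δ0=011111011 Δ1=011111001 | 1Δ
t=2: Δ0=011111001 Δ1=011111011 Δ2=011111010 Δ3=000110110 Δ4=000101110 Δ5=100101110 | 5Δ
t=3: Δ0=100101110 Δ1=100101100 | 1Δ
t=4: Δ0=100101100 Δ1=100101110 Δ2=100101111 Δ3=101110011 Δ4=110111011 Δ5=011111011 | 5Δ
t=5: Δ0=011111011 Δ1=011111001 | 1Δ
t=6: Δ0=011111001 Δ1=011111011 Δ2=011111010 Δ3=000110110 Δ4=000101110 Δ5=100101110 | 5Δ
t=7: Δ0=100101110 Δ1=100101100 | 1Δ
t=8: Δ0=100101100 Δ1=100101110 Δ2=100101111 Δ3=101110011 Δ4=110111011 Δ5=011111011 | 5Δ
t=9: Δ0=011111011 Δ1=011111001 | 1Δ
t=10: Δ0=011111001 Δ1=011111011 Δ2=011111010 Δ3=000110110 Δ4=000101110 Δ5=100101110 | 5Δ
t=11: Δ0=100101110 Δ1=100101100 | 1Δ
t=12: Δ0=100101100 Δ1=100101110 Δ2=100101111 Δ3=101110011 Δ4=110111011 Δ5=011111011 | 5Δ
t=13: Δ0=011111011 Δ1=011111001 | 1Δ
t=14: Δ0=011111001 Δ1=011111011 Δ2=011111010 Δ3=000110110 Δ4=000101110 Δ5=100101110 | 5Δ
t=15: Δ0=100101110 Δ1=100101100 | 1Δ
t=16: Δ0=100101100 Δ1=100101110 Δ2=100101111 Δ3=101110011 Δ4=110111011 Δ5=011111011 | 5Δ
t=17: Δ0=011111011 Δ1=011111001 | 1Δ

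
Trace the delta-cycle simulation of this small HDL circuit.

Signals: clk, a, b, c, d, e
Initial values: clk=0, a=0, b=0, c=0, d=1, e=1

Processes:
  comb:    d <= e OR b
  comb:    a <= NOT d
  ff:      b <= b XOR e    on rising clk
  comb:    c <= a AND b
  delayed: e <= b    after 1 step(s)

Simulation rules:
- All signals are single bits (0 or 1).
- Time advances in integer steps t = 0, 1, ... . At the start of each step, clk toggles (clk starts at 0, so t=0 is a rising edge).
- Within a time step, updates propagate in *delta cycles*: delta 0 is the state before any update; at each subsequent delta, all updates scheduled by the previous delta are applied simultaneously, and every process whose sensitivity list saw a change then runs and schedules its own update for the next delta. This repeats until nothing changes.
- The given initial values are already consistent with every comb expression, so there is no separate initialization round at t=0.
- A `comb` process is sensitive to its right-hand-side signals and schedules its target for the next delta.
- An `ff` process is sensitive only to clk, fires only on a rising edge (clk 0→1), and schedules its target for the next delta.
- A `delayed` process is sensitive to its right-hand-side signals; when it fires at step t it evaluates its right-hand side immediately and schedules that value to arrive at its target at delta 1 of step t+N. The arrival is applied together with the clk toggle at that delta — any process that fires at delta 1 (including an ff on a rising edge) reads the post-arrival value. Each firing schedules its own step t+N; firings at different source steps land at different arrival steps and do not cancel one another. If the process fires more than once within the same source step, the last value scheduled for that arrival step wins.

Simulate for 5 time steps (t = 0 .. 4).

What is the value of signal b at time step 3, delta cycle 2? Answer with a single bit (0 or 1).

t=0 Δ0: e=1 a=0 clk=0 d=1 c=0 b=0
  Δ1: clk:0→1
  Δ2: b:0→1
  (2Δ to stable)
t=1 Δ0: e=1 a=0 clk=1 d=1 c=0 b=1
  Δ1: clk:1→0
  (1Δ to stable)
t=2 Δ0: e=1 a=0 clk=0 d=1 c=0 b=1
  Δ1: clk:0→1
  Δ2: b:1→0
  (2Δ to stable)
t=3 Δ0: e=1 a=0 clk=1 d=1 c=0 b=0
  Δ1: e:1→0, clk:1→0
  Δ2: d:1→0
  Δ3: a:0→1
  (3Δ to stable)
t=4 Δ0: e=0 a=1 clk=0 d=0 c=0 b=0
  Δ1: clk:0→1
  (1Δ to stable)

0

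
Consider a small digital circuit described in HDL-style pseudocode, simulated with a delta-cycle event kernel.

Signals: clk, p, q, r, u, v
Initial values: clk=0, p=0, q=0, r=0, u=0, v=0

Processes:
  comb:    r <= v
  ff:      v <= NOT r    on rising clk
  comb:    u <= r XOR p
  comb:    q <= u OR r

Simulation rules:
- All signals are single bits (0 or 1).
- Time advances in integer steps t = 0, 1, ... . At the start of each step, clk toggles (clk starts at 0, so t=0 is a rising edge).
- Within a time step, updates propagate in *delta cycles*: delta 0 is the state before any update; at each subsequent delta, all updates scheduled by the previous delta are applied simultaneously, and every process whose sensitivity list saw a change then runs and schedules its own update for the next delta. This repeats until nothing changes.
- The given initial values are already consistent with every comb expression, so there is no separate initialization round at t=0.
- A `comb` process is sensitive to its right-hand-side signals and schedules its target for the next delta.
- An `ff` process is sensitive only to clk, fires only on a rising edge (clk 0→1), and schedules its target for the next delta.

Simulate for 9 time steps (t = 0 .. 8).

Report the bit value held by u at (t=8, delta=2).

t0.Δ0 v=0 q=0 p=0 r=0 u=0 clk=0
t0.Δ1 v=0 q=0 p=0 r=0 u=0 clk=1
t0.Δ2 v=1 q=0 p=0 r=0 u=0 clk=1
t0.Δ3 v=1 q=0 p=0 r=1 u=0 clk=1
t0.Δ4 v=1 q=1 p=0 r=1 u=1 clk=1
t1.Δ0 v=1 q=1 p=0 r=1 u=1 clk=1
t1.Δ1 v=1 q=1 p=0 r=1 u=1 clk=0
t2.Δ0 v=1 q=1 p=0 r=1 u=1 clk=0
t2.Δ1 v=1 q=1 p=0 r=1 u=1 clk=1
t2.Δ2 v=0 q=1 p=0 r=1 u=1 clk=1
t2.Δ3 v=0 q=1 p=0 r=0 u=1 clk=1
t2.Δ4 v=0 q=1 p=0 r=0 u=0 clk=1
t2.Δ5 v=0 q=0 p=0 r=0 u=0 clk=1
t3.Δ0 v=0 q=0 p=0 r=0 u=0 clk=1
t3.Δ1 v=0 q=0 p=0 r=0 u=0 clk=0
t4.Δ0 v=0 q=0 p=0 r=0 u=0 clk=0
t4.Δ1 v=0 q=0 p=0 r=0 u=0 clk=1
t4.Δ2 v=1 q=0 p=0 r=0 u=0 clk=1
t4.Δ3 v=1 q=0 p=0 r=1 u=0 clk=1
t4.Δ4 v=1 q=1 p=0 r=1 u=1 clk=1
t5.Δ0 v=1 q=1 p=0 r=1 u=1 clk=1
t5.Δ1 v=1 q=1 p=0 r=1 u=1 clk=0
t6.Δ0 v=1 q=1 p=0 r=1 u=1 clk=0
t6.Δ1 v=1 q=1 p=0 r=1 u=1 clk=1
t6.Δ2 v=0 q=1 p=0 r=1 u=1 clk=1
t6.Δ3 v=0 q=1 p=0 r=0 u=1 clk=1
t6.Δ4 v=0 q=1 p=0 r=0 u=0 clk=1
t6.Δ5 v=0 q=0 p=0 r=0 u=0 clk=1
t7.Δ0 v=0 q=0 p=0 r=0 u=0 clk=1
t7.Δ1 v=0 q=0 p=0 r=0 u=0 clk=0
t8.Δ0 v=0 q=0 p=0 r=0 u=0 clk=0
t8.Δ1 v=0 q=0 p=0 r=0 u=0 clk=1
t8.Δ2 v=1 q=0 p=0 r=0 u=0 clk=1
t8.Δ3 v=1 q=0 p=0 r=1 u=0 clk=1
t8.Δ4 v=1 q=1 p=0 r=1 u=1 clk=1

0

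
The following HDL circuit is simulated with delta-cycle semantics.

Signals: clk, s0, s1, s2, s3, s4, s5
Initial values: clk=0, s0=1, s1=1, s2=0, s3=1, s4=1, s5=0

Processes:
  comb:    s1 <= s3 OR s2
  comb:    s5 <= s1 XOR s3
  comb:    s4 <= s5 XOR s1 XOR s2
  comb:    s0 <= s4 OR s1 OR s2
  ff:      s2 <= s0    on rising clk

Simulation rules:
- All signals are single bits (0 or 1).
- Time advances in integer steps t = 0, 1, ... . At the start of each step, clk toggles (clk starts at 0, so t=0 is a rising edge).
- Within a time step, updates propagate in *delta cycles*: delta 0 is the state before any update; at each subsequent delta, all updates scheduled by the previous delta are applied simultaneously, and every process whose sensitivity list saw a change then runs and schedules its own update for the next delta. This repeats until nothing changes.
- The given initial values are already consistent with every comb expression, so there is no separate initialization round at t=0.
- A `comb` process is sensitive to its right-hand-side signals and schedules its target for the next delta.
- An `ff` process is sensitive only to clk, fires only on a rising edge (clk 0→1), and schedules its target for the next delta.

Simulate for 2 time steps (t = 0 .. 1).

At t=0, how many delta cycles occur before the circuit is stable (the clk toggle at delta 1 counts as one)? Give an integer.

[bits: s0,s1,s4,s3,s2,s5,clk]
t=0: Δ0=1111000 Δ1=1111001 Δ2=1111101 Δ3=1101101 | 3Δ
t=1: Δ0=1101101 Δ1=1101100 | 1Δ

3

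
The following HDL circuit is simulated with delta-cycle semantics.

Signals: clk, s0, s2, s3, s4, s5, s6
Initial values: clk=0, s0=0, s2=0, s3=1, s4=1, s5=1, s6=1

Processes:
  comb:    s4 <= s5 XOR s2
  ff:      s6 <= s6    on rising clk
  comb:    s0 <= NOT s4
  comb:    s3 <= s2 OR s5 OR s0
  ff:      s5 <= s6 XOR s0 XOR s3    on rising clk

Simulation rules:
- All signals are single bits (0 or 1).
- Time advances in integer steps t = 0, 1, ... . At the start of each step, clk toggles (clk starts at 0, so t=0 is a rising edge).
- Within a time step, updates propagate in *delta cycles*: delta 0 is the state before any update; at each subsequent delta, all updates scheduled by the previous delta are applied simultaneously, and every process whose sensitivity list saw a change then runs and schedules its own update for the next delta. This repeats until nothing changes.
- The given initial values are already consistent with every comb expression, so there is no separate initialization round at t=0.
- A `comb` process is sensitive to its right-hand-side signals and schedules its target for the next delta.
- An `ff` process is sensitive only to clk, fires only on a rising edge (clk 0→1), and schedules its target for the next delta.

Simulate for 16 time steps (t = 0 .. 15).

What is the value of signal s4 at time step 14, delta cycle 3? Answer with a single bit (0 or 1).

1

t0.Δ0 s2=0 s3=1 s5=1 s0=0 s4=1 s6=1 clk=0
t0.Δ1 s2=0 s3=1 s5=1 s0=0 s4=1 s6=1 clk=1
t0.Δ2 s2=0 s3=1 s5=0 s0=0 s4=1 s6=1 clk=1
t0.Δ3 s2=0 s3=0 s5=0 s0=0 s4=0 s6=1 clk=1
t0.Δ4 s2=0 s3=0 s5=0 s0=1 s4=0 s6=1 clk=1
t0.Δ5 s2=0 s3=1 s5=0 s0=1 s4=0 s6=1 clk=1
t1.Δ0 s2=0 s3=1 s5=0 s0=1 s4=0 s6=1 clk=1
t1.Δ1 s2=0 s3=1 s5=0 s0=1 s4=0 s6=1 clk=0
t2.Δ0 s2=0 s3=1 s5=0 s0=1 s4=0 s6=1 clk=0
t2.Δ1 s2=0 s3=1 s5=0 s0=1 s4=0 s6=1 clk=1
t2.Δ2 s2=0 s3=1 s5=1 s0=1 s4=0 s6=1 clk=1
t2.Δ3 s2=0 s3=1 s5=1 s0=1 s4=1 s6=1 clk=1
t2.Δ4 s2=0 s3=1 s5=1 s0=0 s4=1 s6=1 clk=1
t3.Δ0 s2=0 s3=1 s5=1 s0=0 s4=1 s6=1 clk=1
t3.Δ1 s2=0 s3=1 s5=1 s0=0 s4=1 s6=1 clk=0
t4.Δ0 s2=0 s3=1 s5=1 s0=0 s4=1 s6=1 clk=0
t4.Δ1 s2=0 s3=1 s5=1 s0=0 s4=1 s6=1 clk=1
t4.Δ2 s2=0 s3=1 s5=0 s0=0 s4=1 s6=1 clk=1
t4.Δ3 s2=0 s3=0 s5=0 s0=0 s4=0 s6=1 clk=1
t4.Δ4 s2=0 s3=0 s5=0 s0=1 s4=0 s6=1 clk=1
t4.Δ5 s2=0 s3=1 s5=0 s0=1 s4=0 s6=1 clk=1
t5.Δ0 s2=0 s3=1 s5=0 s0=1 s4=0 s6=1 clk=1
t5.Δ1 s2=0 s3=1 s5=0 s0=1 s4=0 s6=1 clk=0
t6.Δ0 s2=0 s3=1 s5=0 s0=1 s4=0 s6=1 clk=0
t6.Δ1 s2=0 s3=1 s5=0 s0=1 s4=0 s6=1 clk=1
t6.Δ2 s2=0 s3=1 s5=1 s0=1 s4=0 s6=1 clk=1
t6.Δ3 s2=0 s3=1 s5=1 s0=1 s4=1 s6=1 clk=1
t6.Δ4 s2=0 s3=1 s5=1 s0=0 s4=1 s6=1 clk=1
t7.Δ0 s2=0 s3=1 s5=1 s0=0 s4=1 s6=1 clk=1
t7.Δ1 s2=0 s3=1 s5=1 s0=0 s4=1 s6=1 clk=0
t8.Δ0 s2=0 s3=1 s5=1 s0=0 s4=1 s6=1 clk=0
t8.Δ1 s2=0 s3=1 s5=1 s0=0 s4=1 s6=1 clk=1
t8.Δ2 s2=0 s3=1 s5=0 s0=0 s4=1 s6=1 clk=1
t8.Δ3 s2=0 s3=0 s5=0 s0=0 s4=0 s6=1 clk=1
t8.Δ4 s2=0 s3=0 s5=0 s0=1 s4=0 s6=1 clk=1
t8.Δ5 s2=0 s3=1 s5=0 s0=1 s4=0 s6=1 clk=1
t9.Δ0 s2=0 s3=1 s5=0 s0=1 s4=0 s6=1 clk=1
t9.Δ1 s2=0 s3=1 s5=0 s0=1 s4=0 s6=1 clk=0
t10.Δ0 s2=0 s3=1 s5=0 s0=1 s4=0 s6=1 clk=0
t10.Δ1 s2=0 s3=1 s5=0 s0=1 s4=0 s6=1 clk=1
t10.Δ2 s2=0 s3=1 s5=1 s0=1 s4=0 s6=1 clk=1
t10.Δ3 s2=0 s3=1 s5=1 s0=1 s4=1 s6=1 clk=1
t10.Δ4 s2=0 s3=1 s5=1 s0=0 s4=1 s6=1 clk=1
t11.Δ0 s2=0 s3=1 s5=1 s0=0 s4=1 s6=1 clk=1
t11.Δ1 s2=0 s3=1 s5=1 s0=0 s4=1 s6=1 clk=0
t12.Δ0 s2=0 s3=1 s5=1 s0=0 s4=1 s6=1 clk=0
t12.Δ1 s2=0 s3=1 s5=1 s0=0 s4=1 s6=1 clk=1
t12.Δ2 s2=0 s3=1 s5=0 s0=0 s4=1 s6=1 clk=1
t12.Δ3 s2=0 s3=0 s5=0 s0=0 s4=0 s6=1 clk=1
t12.Δ4 s2=0 s3=0 s5=0 s0=1 s4=0 s6=1 clk=1
t12.Δ5 s2=0 s3=1 s5=0 s0=1 s4=0 s6=1 clk=1
t13.Δ0 s2=0 s3=1 s5=0 s0=1 s4=0 s6=1 clk=1
t13.Δ1 s2=0 s3=1 s5=0 s0=1 s4=0 s6=1 clk=0
t14.Δ0 s2=0 s3=1 s5=0 s0=1 s4=0 s6=1 clk=0
t14.Δ1 s2=0 s3=1 s5=0 s0=1 s4=0 s6=1 clk=1
t14.Δ2 s2=0 s3=1 s5=1 s0=1 s4=0 s6=1 clk=1
t14.Δ3 s2=0 s3=1 s5=1 s0=1 s4=1 s6=1 clk=1
t14.Δ4 s2=0 s3=1 s5=1 s0=0 s4=1 s6=1 clk=1
t15.Δ0 s2=0 s3=1 s5=1 s0=0 s4=1 s6=1 clk=1
t15.Δ1 s2=0 s3=1 s5=1 s0=0 s4=1 s6=1 clk=0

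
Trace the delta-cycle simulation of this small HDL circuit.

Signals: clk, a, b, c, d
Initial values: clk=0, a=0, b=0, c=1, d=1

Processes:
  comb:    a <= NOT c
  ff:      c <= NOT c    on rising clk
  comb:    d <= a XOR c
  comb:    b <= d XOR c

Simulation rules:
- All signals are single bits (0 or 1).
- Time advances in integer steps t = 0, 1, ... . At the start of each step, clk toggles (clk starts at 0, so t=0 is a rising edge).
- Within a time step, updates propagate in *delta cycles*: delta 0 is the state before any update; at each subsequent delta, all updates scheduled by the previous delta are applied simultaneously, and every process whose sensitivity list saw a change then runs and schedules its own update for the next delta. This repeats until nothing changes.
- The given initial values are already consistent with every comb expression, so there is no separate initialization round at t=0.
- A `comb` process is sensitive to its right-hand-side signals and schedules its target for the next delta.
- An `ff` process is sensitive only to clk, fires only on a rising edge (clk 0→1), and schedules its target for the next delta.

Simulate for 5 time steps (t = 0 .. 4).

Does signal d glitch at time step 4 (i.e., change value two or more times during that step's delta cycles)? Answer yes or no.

[bits: clk,b,a,c,d]
t=0: Δ0=00011 Δ1=10011 Δ2=10001 Δ3=11100 Δ4=10101 Δ5=11101 | 5Δ
t=1: Δ0=11101 Δ1=01101 | 1Δ
t=2: Δ0=01101 Δ1=11101 Δ2=11111 Δ3=10010 Δ4=11011 Δ5=10011 | 5Δ
t=3: Δ0=10011 Δ1=00011 | 1Δ
t=4: Δ0=00011 Δ1=10011 Δ2=10001 Δ3=11100 Δ4=10101 Δ5=11101 | 5Δ

yes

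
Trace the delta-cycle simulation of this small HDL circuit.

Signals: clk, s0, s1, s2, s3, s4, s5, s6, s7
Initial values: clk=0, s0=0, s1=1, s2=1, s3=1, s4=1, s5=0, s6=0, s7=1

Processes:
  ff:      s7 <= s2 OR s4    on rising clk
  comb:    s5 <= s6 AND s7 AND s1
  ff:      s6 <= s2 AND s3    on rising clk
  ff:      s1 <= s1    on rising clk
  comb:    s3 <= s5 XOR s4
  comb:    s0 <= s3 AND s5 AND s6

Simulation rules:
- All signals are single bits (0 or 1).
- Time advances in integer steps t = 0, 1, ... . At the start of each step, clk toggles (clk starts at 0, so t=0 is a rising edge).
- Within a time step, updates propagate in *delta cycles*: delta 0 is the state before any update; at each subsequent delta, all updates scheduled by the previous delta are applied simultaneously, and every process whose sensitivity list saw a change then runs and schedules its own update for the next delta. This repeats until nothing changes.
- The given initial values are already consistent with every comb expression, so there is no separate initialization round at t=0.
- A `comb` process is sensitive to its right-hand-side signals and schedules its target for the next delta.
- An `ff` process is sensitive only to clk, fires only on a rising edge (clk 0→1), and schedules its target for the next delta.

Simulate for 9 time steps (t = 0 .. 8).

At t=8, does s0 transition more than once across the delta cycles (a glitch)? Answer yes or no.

[bits: s2,s4,s1,s6,s7,s3,s0,clk,s5]
t=0: Δ0=111011000 Δ1=111011010 Δ2=111111010 Δ3=111111011 Δ4=111110111 Δ5=111110011 | 5Δ
t=1: Δ0=111110011 Δ1=111110001 | 1Δ
t=2: Δ0=111110001 Δ1=111110011 Δ2=111010011 Δ3=111010010 Δ4=111011010 | 4Δ
t=3: Δ0=111011010 Δ1=111011000 | 1Δ
t=4: Δ0=111011000 Δ1=111011010 Δ2=111111010 Δ3=111111011 Δ4=111110111 Δ5=111110011 | 5Δ
t=5: Δ0=111110011 Δ1=111110001 | 1Δ
t=6: Δ0=111110001 Δ1=111110011 Δ2=111010011 Δ3=111010010 Δ4=111011010 | 4Δ
t=7: Δ0=111011010 Δ1=111011000 | 1Δ
t=8: Δ0=111011000 Δ1=111011010 Δ2=111111010 Δ3=111111011 Δ4=111110111 Δ5=111110011 | 5Δ

yes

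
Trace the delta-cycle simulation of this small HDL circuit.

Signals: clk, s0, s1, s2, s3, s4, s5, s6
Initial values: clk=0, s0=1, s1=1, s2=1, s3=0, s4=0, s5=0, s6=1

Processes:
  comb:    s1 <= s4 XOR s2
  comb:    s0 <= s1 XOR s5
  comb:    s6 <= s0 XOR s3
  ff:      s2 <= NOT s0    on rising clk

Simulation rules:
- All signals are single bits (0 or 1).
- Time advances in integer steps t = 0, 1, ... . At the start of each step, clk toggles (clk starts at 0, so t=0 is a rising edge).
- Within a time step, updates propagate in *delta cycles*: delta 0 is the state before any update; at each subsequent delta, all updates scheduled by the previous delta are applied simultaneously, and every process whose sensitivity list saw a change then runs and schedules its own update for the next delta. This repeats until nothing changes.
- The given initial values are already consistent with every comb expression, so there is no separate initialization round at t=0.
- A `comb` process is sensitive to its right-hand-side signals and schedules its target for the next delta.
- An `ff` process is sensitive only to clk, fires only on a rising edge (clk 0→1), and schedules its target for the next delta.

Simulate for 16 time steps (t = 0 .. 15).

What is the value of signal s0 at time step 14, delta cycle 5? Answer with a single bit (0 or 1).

[bits: s3,s5,s6,s1,s2,s0,clk,s4]
t=0: Δ0=00111100 Δ1=00111110 Δ2=00110110 Δ3=00100110 Δ4=00100010 Δ5=00000010 | 5Δ
t=1: Δ0=00000010 Δ1=00000000 | 1Δ
t=2: Δ0=00000000 Δ1=00000010 Δ2=00001010 Δ3=00011010 Δ4=00011110 Δ5=00111110 | 5Δ
t=3: Δ0=00111110 Δ1=00111100 | 1Δ
t=4: Δ0=00111100 Δ1=00111110 Δ2=00110110 Δ3=00100110 Δ4=00100010 Δ5=00000010 | 5Δ
t=5: Δ0=00000010 Δ1=00000000 | 1Δ
t=6: Δ0=00000000 Δ1=00000010 Δ2=00001010 Δ3=00011010 Δ4=00011110 Δ5=00111110 | 5Δ
t=7: Δ0=00111110 Δ1=00111100 | 1Δ
t=8: Δ0=00111100 Δ1=00111110 Δ2=00110110 Δ3=00100110 Δ4=00100010 Δ5=00000010 | 5Δ
t=9: Δ0=00000010 Δ1=00000000 | 1Δ
t=10: Δ0=00000000 Δ1=00000010 Δ2=00001010 Δ3=00011010 Δ4=00011110 Δ5=00111110 | 5Δ
t=11: Δ0=00111110 Δ1=00111100 | 1Δ
t=12: Δ0=00111100 Δ1=00111110 Δ2=00110110 Δ3=00100110 Δ4=00100010 Δ5=00000010 | 5Δ
t=13: Δ0=00000010 Δ1=00000000 | 1Δ
t=14: Δ0=00000000 Δ1=00000010 Δ2=00001010 Δ3=00011010 Δ4=00011110 Δ5=00111110 | 5Δ
t=15: Δ0=00111110 Δ1=00111100 | 1Δ

1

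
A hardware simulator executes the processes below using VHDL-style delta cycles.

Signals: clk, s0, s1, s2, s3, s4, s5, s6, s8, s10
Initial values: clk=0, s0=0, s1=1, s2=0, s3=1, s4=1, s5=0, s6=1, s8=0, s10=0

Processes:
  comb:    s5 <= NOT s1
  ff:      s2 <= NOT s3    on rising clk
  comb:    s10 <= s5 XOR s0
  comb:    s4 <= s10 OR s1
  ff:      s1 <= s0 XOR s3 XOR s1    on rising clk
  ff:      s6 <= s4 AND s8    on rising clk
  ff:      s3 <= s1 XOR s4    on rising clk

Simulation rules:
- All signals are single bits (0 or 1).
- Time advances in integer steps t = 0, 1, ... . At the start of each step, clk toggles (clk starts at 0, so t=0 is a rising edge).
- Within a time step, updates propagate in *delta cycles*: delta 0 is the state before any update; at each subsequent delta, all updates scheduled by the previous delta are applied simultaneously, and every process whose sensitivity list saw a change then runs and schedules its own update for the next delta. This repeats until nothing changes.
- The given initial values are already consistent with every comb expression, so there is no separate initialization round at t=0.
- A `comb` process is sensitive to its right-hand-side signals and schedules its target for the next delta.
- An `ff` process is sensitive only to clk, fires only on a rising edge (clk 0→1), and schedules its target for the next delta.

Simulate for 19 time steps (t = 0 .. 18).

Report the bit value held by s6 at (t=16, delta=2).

0

t0.Δ0 s5=0 s4=1 s10=0 s1=1 s2=0 s6=1 clk=0 s3=1 s0=0 s8=0
t0.Δ1 s5=0 s4=1 s10=0 s1=1 s2=0 s6=1 clk=1 s3=1 s0=0 s8=0
t0.Δ2 s5=0 s4=1 s10=0 s1=0 s2=0 s6=0 clk=1 s3=0 s0=0 s8=0
t0.Δ3 s5=1 s4=0 s10=0 s1=0 s2=0 s6=0 clk=1 s3=0 s0=0 s8=0
t0.Δ4 s5=1 s4=0 s10=1 s1=0 s2=0 s6=0 clk=1 s3=0 s0=0 s8=0
t0.Δ5 s5=1 s4=1 s10=1 s1=0 s2=0 s6=0 clk=1 s3=0 s0=0 s8=0
t1.Δ0 s5=1 s4=1 s10=1 s1=0 s2=0 s6=0 clk=1 s3=0 s0=0 s8=0
t1.Δ1 s5=1 s4=1 s10=1 s1=0 s2=0 s6=0 clk=0 s3=0 s0=0 s8=0
t2.Δ0 s5=1 s4=1 s10=1 s1=0 s2=0 s6=0 clk=0 s3=0 s0=0 s8=0
t2.Δ1 s5=1 s4=1 s10=1 s1=0 s2=0 s6=0 clk=1 s3=0 s0=0 s8=0
t2.Δ2 s5=1 s4=1 s10=1 s1=0 s2=1 s6=0 clk=1 s3=1 s0=0 s8=0
t3.Δ0 s5=1 s4=1 s10=1 s1=0 s2=1 s6=0 clk=1 s3=1 s0=0 s8=0
t3.Δ1 s5=1 s4=1 s10=1 s1=0 s2=1 s6=0 clk=0 s3=1 s0=0 s8=0
t4.Δ0 s5=1 s4=1 s10=1 s1=0 s2=1 s6=0 clk=0 s3=1 s0=0 s8=0
t4.Δ1 s5=1 s4=1 s10=1 s1=0 s2=1 s6=0 clk=1 s3=1 s0=0 s8=0
t4.Δ2 s5=1 s4=1 s10=1 s1=1 s2=0 s6=0 clk=1 s3=1 s0=0 s8=0
t4.Δ3 s5=0 s4=1 s10=1 s1=1 s2=0 s6=0 clk=1 s3=1 s0=0 s8=0
t4.Δ4 s5=0 s4=1 s10=0 s1=1 s2=0 s6=0 clk=1 s3=1 s0=0 s8=0
t5.Δ0 s5=0 s4=1 s10=0 s1=1 s2=0 s6=0 clk=1 s3=1 s0=0 s8=0
t5.Δ1 s5=0 s4=1 s10=0 s1=1 s2=0 s6=0 clk=0 s3=1 s0=0 s8=0
t6.Δ0 s5=0 s4=1 s10=0 s1=1 s2=0 s6=0 clk=0 s3=1 s0=0 s8=0
t6.Δ1 s5=0 s4=1 s10=0 s1=1 s2=0 s6=0 clk=1 s3=1 s0=0 s8=0
t6.Δ2 s5=0 s4=1 s10=0 s1=0 s2=0 s6=0 clk=1 s3=0 s0=0 s8=0
t6.Δ3 s5=1 s4=0 s10=0 s1=0 s2=0 s6=0 clk=1 s3=0 s0=0 s8=0
t6.Δ4 s5=1 s4=0 s10=1 s1=0 s2=0 s6=0 clk=1 s3=0 s0=0 s8=0
t6.Δ5 s5=1 s4=1 s10=1 s1=0 s2=0 s6=0 clk=1 s3=0 s0=0 s8=0
t7.Δ0 s5=1 s4=1 s10=1 s1=0 s2=0 s6=0 clk=1 s3=0 s0=0 s8=0
t7.Δ1 s5=1 s4=1 s10=1 s1=0 s2=0 s6=0 clk=0 s3=0 s0=0 s8=0
t8.Δ0 s5=1 s4=1 s10=1 s1=0 s2=0 s6=0 clk=0 s3=0 s0=0 s8=0
t8.Δ1 s5=1 s4=1 s10=1 s1=0 s2=0 s6=0 clk=1 s3=0 s0=0 s8=0
t8.Δ2 s5=1 s4=1 s10=1 s1=0 s2=1 s6=0 clk=1 s3=1 s0=0 s8=0
t9.Δ0 s5=1 s4=1 s10=1 s1=0 s2=1 s6=0 clk=1 s3=1 s0=0 s8=0
t9.Δ1 s5=1 s4=1 s10=1 s1=0 s2=1 s6=0 clk=0 s3=1 s0=0 s8=0
t10.Δ0 s5=1 s4=1 s10=1 s1=0 s2=1 s6=0 clk=0 s3=1 s0=0 s8=0
t10.Δ1 s5=1 s4=1 s10=1 s1=0 s2=1 s6=0 clk=1 s3=1 s0=0 s8=0
t10.Δ2 s5=1 s4=1 s10=1 s1=1 s2=0 s6=0 clk=1 s3=1 s0=0 s8=0
t10.Δ3 s5=0 s4=1 s10=1 s1=1 s2=0 s6=0 clk=1 s3=1 s0=0 s8=0
t10.Δ4 s5=0 s4=1 s10=0 s1=1 s2=0 s6=0 clk=1 s3=1 s0=0 s8=0
t11.Δ0 s5=0 s4=1 s10=0 s1=1 s2=0 s6=0 clk=1 s3=1 s0=0 s8=0
t11.Δ1 s5=0 s4=1 s10=0 s1=1 s2=0 s6=0 clk=0 s3=1 s0=0 s8=0
t12.Δ0 s5=0 s4=1 s10=0 s1=1 s2=0 s6=0 clk=0 s3=1 s0=0 s8=0
t12.Δ1 s5=0 s4=1 s10=0 s1=1 s2=0 s6=0 clk=1 s3=1 s0=0 s8=0
t12.Δ2 s5=0 s4=1 s10=0 s1=0 s2=0 s6=0 clk=1 s3=0 s0=0 s8=0
t12.Δ3 s5=1 s4=0 s10=0 s1=0 s2=0 s6=0 clk=1 s3=0 s0=0 s8=0
t12.Δ4 s5=1 s4=0 s10=1 s1=0 s2=0 s6=0 clk=1 s3=0 s0=0 s8=0
t12.Δ5 s5=1 s4=1 s10=1 s1=0 s2=0 s6=0 clk=1 s3=0 s0=0 s8=0
t13.Δ0 s5=1 s4=1 s10=1 s1=0 s2=0 s6=0 clk=1 s3=0 s0=0 s8=0
t13.Δ1 s5=1 s4=1 s10=1 s1=0 s2=0 s6=0 clk=0 s3=0 s0=0 s8=0
t14.Δ0 s5=1 s4=1 s10=1 s1=0 s2=0 s6=0 clk=0 s3=0 s0=0 s8=0
t14.Δ1 s5=1 s4=1 s10=1 s1=0 s2=0 s6=0 clk=1 s3=0 s0=0 s8=0
t14.Δ2 s5=1 s4=1 s10=1 s1=0 s2=1 s6=0 clk=1 s3=1 s0=0 s8=0
t15.Δ0 s5=1 s4=1 s10=1 s1=0 s2=1 s6=0 clk=1 s3=1 s0=0 s8=0
t15.Δ1 s5=1 s4=1 s10=1 s1=0 s2=1 s6=0 clk=0 s3=1 s0=0 s8=0
t16.Δ0 s5=1 s4=1 s10=1 s1=0 s2=1 s6=0 clk=0 s3=1 s0=0 s8=0
t16.Δ1 s5=1 s4=1 s10=1 s1=0 s2=1 s6=0 clk=1 s3=1 s0=0 s8=0
t16.Δ2 s5=1 s4=1 s10=1 s1=1 s2=0 s6=0 clk=1 s3=1 s0=0 s8=0
t16.Δ3 s5=0 s4=1 s10=1 s1=1 s2=0 s6=0 clk=1 s3=1 s0=0 s8=0
t16.Δ4 s5=0 s4=1 s10=0 s1=1 s2=0 s6=0 clk=1 s3=1 s0=0 s8=0
t17.Δ0 s5=0 s4=1 s10=0 s1=1 s2=0 s6=0 clk=1 s3=1 s0=0 s8=0
t17.Δ1 s5=0 s4=1 s10=0 s1=1 s2=0 s6=0 clk=0 s3=1 s0=0 s8=0
t18.Δ0 s5=0 s4=1 s10=0 s1=1 s2=0 s6=0 clk=0 s3=1 s0=0 s8=0
t18.Δ1 s5=0 s4=1 s10=0 s1=1 s2=0 s6=0 clk=1 s3=1 s0=0 s8=0
t18.Δ2 s5=0 s4=1 s10=0 s1=0 s2=0 s6=0 clk=1 s3=0 s0=0 s8=0
t18.Δ3 s5=1 s4=0 s10=0 s1=0 s2=0 s6=0 clk=1 s3=0 s0=0 s8=0
t18.Δ4 s5=1 s4=0 s10=1 s1=0 s2=0 s6=0 clk=1 s3=0 s0=0 s8=0
t18.Δ5 s5=1 s4=1 s10=1 s1=0 s2=0 s6=0 clk=1 s3=0 s0=0 s8=0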